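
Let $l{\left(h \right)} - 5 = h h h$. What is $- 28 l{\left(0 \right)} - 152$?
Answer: $-292$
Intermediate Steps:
$l{\left(h \right)} = 5 + h^{3}$ ($l{\left(h \right)} = 5 + h h h = 5 + h^{2} h = 5 + h^{3}$)
$- 28 l{\left(0 \right)} - 152 = - 28 \left(5 + 0^{3}\right) - 152 = - 28 \left(5 + 0\right) - 152 = \left(-28\right) 5 - 152 = -140 - 152 = -292$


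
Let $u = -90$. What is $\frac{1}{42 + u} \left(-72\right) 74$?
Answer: $111$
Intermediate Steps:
$\frac{1}{42 + u} \left(-72\right) 74 = \frac{1}{42 - 90} \left(-72\right) 74 = \frac{1}{-48} \left(-72\right) 74 = \left(- \frac{1}{48}\right) \left(-72\right) 74 = \frac{3}{2} \cdot 74 = 111$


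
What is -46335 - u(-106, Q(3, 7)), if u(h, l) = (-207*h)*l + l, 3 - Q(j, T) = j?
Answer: -46335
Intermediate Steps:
Q(j, T) = 3 - j
u(h, l) = l - 207*h*l (u(h, l) = -207*h*l + l = l - 207*h*l)
-46335 - u(-106, Q(3, 7)) = -46335 - (3 - 1*3)*(1 - 207*(-106)) = -46335 - (3 - 3)*(1 + 21942) = -46335 - 0*21943 = -46335 - 1*0 = -46335 + 0 = -46335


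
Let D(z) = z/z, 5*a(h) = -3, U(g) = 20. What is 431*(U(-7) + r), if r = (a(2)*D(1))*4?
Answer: 37928/5 ≈ 7585.6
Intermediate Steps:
a(h) = -⅗ (a(h) = (⅕)*(-3) = -⅗)
D(z) = 1
r = -12/5 (r = -⅗*1*4 = -⅗*4 = -12/5 ≈ -2.4000)
431*(U(-7) + r) = 431*(20 - 12/5) = 431*(88/5) = 37928/5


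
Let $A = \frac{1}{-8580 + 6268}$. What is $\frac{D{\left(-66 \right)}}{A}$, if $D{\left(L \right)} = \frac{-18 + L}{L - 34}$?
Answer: $- \frac{48552}{25} \approx -1942.1$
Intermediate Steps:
$D{\left(L \right)} = \frac{-18 + L}{-34 + L}$
$A = - \frac{1}{2312}$ ($A = \frac{1}{-2312} = - \frac{1}{2312} \approx -0.00043253$)
$\frac{D{\left(-66 \right)}}{A} = \frac{\frac{1}{-34 - 66} \left(-18 - 66\right)}{- \frac{1}{2312}} = \frac{1}{-100} \left(-84\right) \left(-2312\right) = \left(- \frac{1}{100}\right) \left(-84\right) \left(-2312\right) = \frac{21}{25} \left(-2312\right) = - \frac{48552}{25}$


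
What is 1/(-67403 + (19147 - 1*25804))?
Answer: -1/74060 ≈ -1.3503e-5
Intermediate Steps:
1/(-67403 + (19147 - 1*25804)) = 1/(-67403 + (19147 - 25804)) = 1/(-67403 - 6657) = 1/(-74060) = -1/74060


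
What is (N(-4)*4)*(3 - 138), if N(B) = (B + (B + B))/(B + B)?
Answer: -810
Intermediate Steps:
N(B) = 3/2 (N(B) = (B + 2*B)/((2*B)) = (3*B)*(1/(2*B)) = 3/2)
(N(-4)*4)*(3 - 138) = ((3/2)*4)*(3 - 138) = 6*(-135) = -810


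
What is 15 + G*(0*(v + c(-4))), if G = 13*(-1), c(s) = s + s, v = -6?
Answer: 15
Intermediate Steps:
c(s) = 2*s
G = -13
15 + G*(0*(v + c(-4))) = 15 - 0*(-6 + 2*(-4)) = 15 - 0*(-6 - 8) = 15 - 0*(-14) = 15 - 13*0 = 15 + 0 = 15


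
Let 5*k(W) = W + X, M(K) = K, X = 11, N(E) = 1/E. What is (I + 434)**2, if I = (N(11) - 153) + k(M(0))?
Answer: 242767561/3025 ≈ 80254.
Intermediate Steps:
k(W) = 11/5 + W/5 (k(W) = (W + 11)/5 = (11 + W)/5 = 11/5 + W/5)
I = -8289/55 (I = (1/11 - 153) + (11/5 + (1/5)*0) = (1/11 - 153) + (11/5 + 0) = -1682/11 + 11/5 = -8289/55 ≈ -150.71)
(I + 434)**2 = (-8289/55 + 434)**2 = (15581/55)**2 = 242767561/3025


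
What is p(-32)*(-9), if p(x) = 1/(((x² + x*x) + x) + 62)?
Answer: -9/2078 ≈ -0.0043311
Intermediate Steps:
p(x) = 1/(62 + x + 2*x²) (p(x) = 1/(((x² + x²) + x) + 62) = 1/((2*x² + x) + 62) = 1/((x + 2*x²) + 62) = 1/(62 + x + 2*x²))
p(-32)*(-9) = -9/(62 - 32 + 2*(-32)²) = -9/(62 - 32 + 2*1024) = -9/(62 - 32 + 2048) = -9/2078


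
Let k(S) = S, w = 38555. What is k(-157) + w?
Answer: 38398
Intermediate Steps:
k(-157) + w = -157 + 38555 = 38398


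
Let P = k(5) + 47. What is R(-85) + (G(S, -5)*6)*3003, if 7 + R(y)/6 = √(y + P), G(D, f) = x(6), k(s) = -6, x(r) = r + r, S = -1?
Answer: 216174 + 12*I*√11 ≈ 2.1617e+5 + 39.799*I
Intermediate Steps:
x(r) = 2*r
G(D, f) = 12 (G(D, f) = 2*6 = 12)
P = 41 (P = -6 + 47 = 41)
R(y) = -42 + 6*√(41 + y) (R(y) = -42 + 6*√(y + 41) = -42 + 6*√(41 + y))
R(-85) + (G(S, -5)*6)*3003 = (-42 + 6*√(41 - 85)) + (12*6)*3003 = (-42 + 6*√(-44)) + 72*3003 = (-42 + 6*(2*I*√11)) + 216216 = (-42 + 12*I*√11) + 216216 = 216174 + 12*I*√11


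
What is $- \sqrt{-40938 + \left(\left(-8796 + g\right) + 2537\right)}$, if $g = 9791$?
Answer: $- i \sqrt{37406} \approx - 193.41 i$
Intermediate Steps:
$- \sqrt{-40938 + \left(\left(-8796 + g\right) + 2537\right)} = - \sqrt{-40938 + \left(\left(-8796 + 9791\right) + 2537\right)} = - \sqrt{-40938 + \left(995 + 2537\right)} = - \sqrt{-40938 + 3532} = - \sqrt{-37406} = - i \sqrt{37406}$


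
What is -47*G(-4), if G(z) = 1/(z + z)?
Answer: 47/8 ≈ 5.8750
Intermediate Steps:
G(z) = 1/(2*z)
-47*G(-4) = -47/(2*(-4)) = -47*(-1)/(2*4) = -47*(-⅛) = 47/8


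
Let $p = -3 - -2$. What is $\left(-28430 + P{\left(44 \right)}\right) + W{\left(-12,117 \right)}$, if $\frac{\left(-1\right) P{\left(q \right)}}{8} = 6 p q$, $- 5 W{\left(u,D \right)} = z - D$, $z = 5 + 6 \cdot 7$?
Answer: $-26304$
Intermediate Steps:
$p = -1$ ($p = -3 + 2 = -1$)
$z = 47$ ($z = 5 + 42 = 47$)
$W{\left(u,D \right)} = - \frac{47}{5} + \frac{D}{5}$ ($W{\left(u,D \right)} = - \frac{47 - D}{5} = - \frac{47}{5} + \frac{D}{5}$)
$P{\left(q \right)} = 48 q$ ($P{\left(q \right)} = - 8 \cdot 6 \left(-1\right) q = - 8 \left(- 6 q\right) = 48 q$)
$\left(-28430 + P{\left(44 \right)}\right) + W{\left(-12,117 \right)} = \left(-28430 + 48 \cdot 44\right) + \left(- \frac{47}{5} + \frac{1}{5} \cdot 117\right) = \left(-28430 + 2112\right) + \left(- \frac{47}{5} + \frac{117}{5}\right) = -26318 + 14 = -26304$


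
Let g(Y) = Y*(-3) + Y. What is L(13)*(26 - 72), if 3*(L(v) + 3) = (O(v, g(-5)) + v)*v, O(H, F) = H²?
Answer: -108422/3 ≈ -36141.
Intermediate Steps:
g(Y) = -2*Y (g(Y) = -3*Y + Y = -2*Y)
L(v) = -3 + v*(v + v²)/3 (L(v) = -3 + ((v² + v)*v)/3 = -3 + ((v + v²)*v)/3 = -3 + (v*(v + v²))/3 = -3 + v*(v + v²)/3)
L(13)*(26 - 72) = (-3 + (⅓)*13² + (⅓)*13³)*(26 - 72) = (-3 + (⅓)*169 + (⅓)*2197)*(-46) = (-3 + 169/3 + 2197/3)*(-46) = (2357/3)*(-46) = -108422/3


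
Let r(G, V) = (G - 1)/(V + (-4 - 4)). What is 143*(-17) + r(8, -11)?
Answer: -46196/19 ≈ -2431.4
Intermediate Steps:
r(G, V) = (-1 + G)/(-8 + V) (r(G, V) = (-1 + G)/(V - 8) = (-1 + G)/(-8 + V))
143*(-17) + r(8, -11) = 143*(-17) + (-1 + 8)/(-8 - 11) = -2431 + 7/(-19) = -2431 - 1/19*7 = -2431 - 7/19 = -46196/19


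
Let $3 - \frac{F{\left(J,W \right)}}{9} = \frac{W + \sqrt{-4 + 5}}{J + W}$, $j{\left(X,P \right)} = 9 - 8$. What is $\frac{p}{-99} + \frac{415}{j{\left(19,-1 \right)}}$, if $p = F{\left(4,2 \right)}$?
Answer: $\frac{9125}{22} \approx 414.77$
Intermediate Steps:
$j{\left(X,P \right)} = 1$ ($j{\left(X,P \right)} = 9 - 8 = 1$)
$F{\left(J,W \right)} = 27 - \frac{9 \left(1 + W\right)}{J + W}$ ($F{\left(J,W \right)} = 27 - 9 \frac{W + \sqrt{-4 + 5}}{J + W} = 27 - 9 \frac{W + \sqrt{1}}{J + W} = 27 - 9 \frac{W + 1}{J + W} = 27 - 9 \frac{1 + W}{J + W} = 27 - \frac{9 \left(1 + W\right)}{J + W}$)
$p = \frac{45}{2}$ ($p = \frac{9 \left(-1 + 2 \cdot 2 + 3 \cdot 4\right)}{4 + 2} = \frac{9 \left(-1 + 4 + 12\right)}{6} = 9 \cdot \frac{1}{6} \cdot 15 = \frac{45}{2} \approx 22.5$)
$\frac{p}{-99} + \frac{415}{j{\left(19,-1 \right)}} = \frac{45}{2 \left(-99\right)} + \frac{415}{1} = \frac{45}{2} \left(- \frac{1}{99}\right) + 415 \cdot 1 = - \frac{5}{22} + 415 = \frac{9125}{22}$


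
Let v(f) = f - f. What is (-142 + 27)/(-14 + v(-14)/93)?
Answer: 115/14 ≈ 8.2143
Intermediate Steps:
v(f) = 0
(-142 + 27)/(-14 + v(-14)/93) = (-142 + 27)/(-14 + 0/93) = -115/(-14 + 0*(1/93)) = -115/(-14 + 0) = -115/(-14) = -115*(-1/14) = 115/14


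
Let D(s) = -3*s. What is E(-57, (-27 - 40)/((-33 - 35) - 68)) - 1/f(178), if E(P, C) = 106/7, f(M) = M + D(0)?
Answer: 18861/1246 ≈ 15.137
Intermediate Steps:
f(M) = M (f(M) = M - 3*0 = M + 0 = M)
E(P, C) = 106/7 (E(P, C) = 106*(⅐) = 106/7)
E(-57, (-27 - 40)/((-33 - 35) - 68)) - 1/f(178) = 106/7 - 1/178 = 18861/1246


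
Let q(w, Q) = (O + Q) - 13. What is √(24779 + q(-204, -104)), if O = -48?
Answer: √24614 ≈ 156.89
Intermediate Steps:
q(w, Q) = -61 + Q (q(w, Q) = (-48 + Q) - 13 = -61 + Q)
√(24779 + q(-204, -104)) = √(24779 + (-61 - 104)) = √(24779 - 165) = √24614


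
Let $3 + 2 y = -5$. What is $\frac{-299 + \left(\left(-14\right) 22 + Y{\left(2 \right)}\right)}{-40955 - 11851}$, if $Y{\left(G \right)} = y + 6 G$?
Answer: $\frac{599}{52806} \approx 0.011343$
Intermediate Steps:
$y = -4$ ($y = - \frac{3}{2} + \frac{1}{2} \left(-5\right) = - \frac{3}{2} - \frac{5}{2} = -4$)
$Y{\left(G \right)} = -4 + 6 G$
$\frac{-299 + \left(\left(-14\right) 22 + Y{\left(2 \right)}\right)}{-40955 - 11851} = \frac{-299 + \left(\left(-14\right) 22 + \left(-4 + 6 \cdot 2\right)\right)}{-40955 - 11851} = \frac{-299 + \left(-308 + \left(-4 + 12\right)\right)}{-52806} = \left(-299 + \left(-308 + 8\right)\right) \left(- \frac{1}{52806}\right) = \left(-299 - 300\right) \left(- \frac{1}{52806}\right) = \left(-599\right) \left(- \frac{1}{52806}\right) = \frac{599}{52806}$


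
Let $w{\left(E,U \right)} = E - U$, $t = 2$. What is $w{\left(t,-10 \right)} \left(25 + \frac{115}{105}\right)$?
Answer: $\frac{2192}{7} \approx 313.14$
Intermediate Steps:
$w{\left(t,-10 \right)} \left(25 + \frac{115}{105}\right) = \left(2 - -10\right) \left(25 + \frac{115}{105}\right) = \left(2 + 10\right) \left(25 + 115 \cdot \frac{1}{105}\right) = 12 \left(25 + \frac{23}{21}\right) = 12 \cdot \frac{548}{21} = \frac{2192}{7}$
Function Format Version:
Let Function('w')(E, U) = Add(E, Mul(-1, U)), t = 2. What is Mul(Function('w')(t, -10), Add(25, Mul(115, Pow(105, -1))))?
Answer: Rational(2192, 7) ≈ 313.14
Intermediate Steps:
Mul(Function('w')(t, -10), Add(25, Mul(115, Pow(105, -1)))) = Mul(Add(2, Mul(-1, -10)), Add(25, Mul(115, Pow(105, -1)))) = Mul(Add(2, 10), Add(25, Mul(115, Rational(1, 105)))) = Mul(12, Add(25, Rational(23, 21))) = Mul(12, Rational(548, 21)) = Rational(2192, 7)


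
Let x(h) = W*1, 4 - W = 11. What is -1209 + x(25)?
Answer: -1216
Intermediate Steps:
W = -7 (W = 4 - 1*11 = 4 - 11 = -7)
x(h) = -7 (x(h) = -7*1 = -7)
-1209 + x(25) = -1209 - 7 = -1216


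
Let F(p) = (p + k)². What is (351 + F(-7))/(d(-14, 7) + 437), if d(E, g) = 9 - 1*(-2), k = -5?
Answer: 495/448 ≈ 1.1049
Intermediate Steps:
d(E, g) = 11 (d(E, g) = 9 + 2 = 11)
F(p) = (-5 + p)² (F(p) = (p - 5)² = (-5 + p)²)
(351 + F(-7))/(d(-14, 7) + 437) = (351 + (-5 - 7)²)/(11 + 437) = (351 + (-12)²)/448 = (351 + 144)*(1/448) = 495*(1/448) = 495/448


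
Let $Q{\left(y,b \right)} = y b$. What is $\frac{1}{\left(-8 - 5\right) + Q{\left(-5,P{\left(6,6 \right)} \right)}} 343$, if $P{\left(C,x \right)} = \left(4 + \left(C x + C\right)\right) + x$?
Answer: $- \frac{49}{39} \approx -1.2564$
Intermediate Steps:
$P{\left(C,x \right)} = 4 + C + x + C x$ ($P{\left(C,x \right)} = \left(4 + \left(C + C x\right)\right) + x = \left(4 + C + C x\right) + x = 4 + C + x + C x$)
$Q{\left(y,b \right)} = b y$
$\frac{1}{\left(-8 - 5\right) + Q{\left(-5,P{\left(6,6 \right)} \right)}} 343 = \frac{1}{\left(-8 - 5\right) + \left(4 + 6 + 6 + 6 \cdot 6\right) \left(-5\right)} 343 = \frac{1}{\left(-8 - 5\right) + \left(4 + 6 + 6 + 36\right) \left(-5\right)} 343 = \frac{1}{-13 + 52 \left(-5\right)} 343 = \frac{1}{-13 - 260} \cdot 343 = \frac{1}{-273} \cdot 343 = \left(- \frac{1}{273}\right) 343 = - \frac{49}{39}$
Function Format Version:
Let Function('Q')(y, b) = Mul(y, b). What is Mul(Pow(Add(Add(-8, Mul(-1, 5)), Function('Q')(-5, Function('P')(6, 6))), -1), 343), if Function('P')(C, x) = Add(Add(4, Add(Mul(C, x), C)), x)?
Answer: Rational(-49, 39) ≈ -1.2564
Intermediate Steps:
Function('P')(C, x) = Add(4, C, x, Mul(C, x)) (Function('P')(C, x) = Add(Add(4, Add(C, Mul(C, x))), x) = Add(Add(4, C, Mul(C, x)), x) = Add(4, C, x, Mul(C, x)))
Function('Q')(y, b) = Mul(b, y)
Mul(Pow(Add(Add(-8, Mul(-1, 5)), Function('Q')(-5, Function('P')(6, 6))), -1), 343) = Mul(Pow(Add(Add(-8, Mul(-1, 5)), Mul(Add(4, 6, 6, Mul(6, 6)), -5)), -1), 343) = Mul(Pow(Add(Add(-8, -5), Mul(Add(4, 6, 6, 36), -5)), -1), 343) = Mul(Pow(Add(-13, Mul(52, -5)), -1), 343) = Mul(Pow(Add(-13, -260), -1), 343) = Mul(Pow(-273, -1), 343) = Mul(Rational(-1, 273), 343) = Rational(-49, 39)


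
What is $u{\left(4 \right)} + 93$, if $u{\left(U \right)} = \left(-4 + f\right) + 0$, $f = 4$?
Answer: $93$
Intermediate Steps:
$u{\left(U \right)} = 0$ ($u{\left(U \right)} = \left(-4 + 4\right) + 0 = 0 + 0 = 0$)
$u{\left(4 \right)} + 93 = 0 + 93 = 93$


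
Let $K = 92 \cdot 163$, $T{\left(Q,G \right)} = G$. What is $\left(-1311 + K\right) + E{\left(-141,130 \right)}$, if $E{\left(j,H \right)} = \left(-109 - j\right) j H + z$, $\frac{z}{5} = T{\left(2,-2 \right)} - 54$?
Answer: $-573155$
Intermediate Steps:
$z = -280$ ($z = 5 \left(-2 - 54\right) = 5 \left(-56\right) = -280$)
$E{\left(j,H \right)} = -280 + H j \left(-109 - j\right)$ ($E{\left(j,H \right)} = \left(-109 - j\right) j H - 280 = j \left(-109 - j\right) H - 280 = H j \left(-109 - j\right) - 280 = -280 + H j \left(-109 - j\right)$)
$K = 14996$
$\left(-1311 + K\right) + E{\left(-141,130 \right)} = \left(-1311 + 14996\right) - \left(280 - 1997970 + 2584530\right) = 13685 - \left(-1997690 + 2584530\right) = 13685 - 586840 = -573155$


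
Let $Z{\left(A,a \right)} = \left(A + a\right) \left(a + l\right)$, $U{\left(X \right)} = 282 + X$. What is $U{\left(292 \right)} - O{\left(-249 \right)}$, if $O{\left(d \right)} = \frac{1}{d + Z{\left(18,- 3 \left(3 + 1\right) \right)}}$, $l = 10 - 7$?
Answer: $\frac{173923}{303} \approx 574.0$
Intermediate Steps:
$l = 3$ ($l = 10 - 7 = 3$)
$Z{\left(A,a \right)} = \left(3 + a\right) \left(A + a\right)$ ($Z{\left(A,a \right)} = \left(A + a\right) \left(a + 3\right) = \left(A + a\right) \left(3 + a\right) = \left(3 + a\right) \left(A + a\right)$)
$O{\left(d \right)} = \frac{1}{-54 + d}$ ($O{\left(d \right)} = \frac{1}{d + \left(\left(- 3 \left(3 + 1\right)\right)^{2} + 3 \cdot 18 + 3 \left(- 3 \left(3 + 1\right)\right) + 18 \left(- 3 \left(3 + 1\right)\right)\right)} = \frac{1}{d + \left(\left(\left(-3\right) 4\right)^{2} + 54 + 3 \left(\left(-3\right) 4\right) + 18 \left(\left(-3\right) 4\right)\right)} = \frac{1}{d + \left(\left(-12\right)^{2} + 54 + 3 \left(-12\right) + 18 \left(-12\right)\right)} = \frac{1}{d + \left(144 + 54 - 36 - 216\right)} = \frac{1}{d - 54} = \frac{1}{-54 + d}$)
$U{\left(292 \right)} - O{\left(-249 \right)} = \left(282 + 292\right) - \frac{1}{-54 - 249} = 574 - \frac{1}{-303} = 574 - - \frac{1}{303} = 574 + \frac{1}{303} = \frac{173923}{303}$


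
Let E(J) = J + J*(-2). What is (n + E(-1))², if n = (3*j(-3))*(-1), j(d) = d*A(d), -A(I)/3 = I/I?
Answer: 676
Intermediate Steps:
E(J) = -J (E(J) = J - 2*J = -J)
A(I) = -3 (A(I) = -3*I/I = -3*1 = -3)
j(d) = -3*d (j(d) = d*(-3) = -3*d)
n = -27 (n = (3*(-3*(-3)))*(-1) = (3*9)*(-1) = 27*(-1) = -27)
(n + E(-1))² = (-27 - 1*(-1))² = (-27 + 1)² = (-26)² = 676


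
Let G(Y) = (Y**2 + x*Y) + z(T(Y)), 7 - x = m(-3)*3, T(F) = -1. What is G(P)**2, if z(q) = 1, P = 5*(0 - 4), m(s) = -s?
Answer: 194481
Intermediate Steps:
P = -20 (P = 5*(-4) = -20)
x = -2 (x = 7 - (-1*(-3))*3 = 7 - 3*3 = 7 - 1*9 = 7 - 9 = -2)
G(Y) = 1 + Y**2 - 2*Y (G(Y) = (Y**2 - 2*Y) + 1 = 1 + Y**2 - 2*Y)
G(P)**2 = (1 + (-20)**2 - 2*(-20))**2 = (1 + 400 + 40)**2 = 441**2 = 194481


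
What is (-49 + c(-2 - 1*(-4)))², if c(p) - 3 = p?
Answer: 1936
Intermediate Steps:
c(p) = 3 + p
(-49 + c(-2 - 1*(-4)))² = (-49 + (3 + (-2 - 1*(-4))))² = (-49 + (3 + (-2 + 4)))² = (-49 + (3 + 2))² = (-49 + 5)² = (-44)² = 1936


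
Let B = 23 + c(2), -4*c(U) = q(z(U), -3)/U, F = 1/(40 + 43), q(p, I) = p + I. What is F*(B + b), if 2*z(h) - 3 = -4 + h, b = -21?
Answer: 37/1328 ≈ 0.027861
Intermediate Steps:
z(h) = -½ + h/2 (z(h) = 3/2 + (-4 + h)/2 = 3/2 + (-2 + h/2) = -½ + h/2)
q(p, I) = I + p
F = 1/83 ≈ 0.012048
c(U) = -(-7/2 + U/2)/(4*U) (c(U) = -(-3 + (-½ + U/2))/(4*U) = -(-7/2 + U/2)/(4*U))
B = 373/16 (B = 23 + (⅛)*(7 - 1*2)/2 = 23 + (⅛)*(½)*(7 - 2) = 23 + (⅛)*(½)*5 = 23 + 5/16 = 373/16 ≈ 23.313)
F*(B + b) = (373/16 - 21)/83 = (1/83)*(37/16) = 37/1328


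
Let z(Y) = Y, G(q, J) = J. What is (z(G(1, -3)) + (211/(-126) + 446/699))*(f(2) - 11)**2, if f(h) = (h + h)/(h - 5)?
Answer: -162233345/264222 ≈ -614.00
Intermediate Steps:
f(h) = 2*h/(-5 + h) (f(h) = (2*h)/(-5 + h) = 2*h/(-5 + h))
(z(G(1, -3)) + (211/(-126) + 446/699))*(f(2) - 11)**2 = (-3 + (211/(-126) + 446/699))*(2*2/(-5 + 2) - 11)**2 = (-3 + (211*(-1/126) + 446*(1/699)))*(2*2/(-3) - 11)**2 = (-3 + (-211/126 + 446/699))*(2*2*(-1/3) - 11)**2 = (-3 - 30431/29358)*(-4/3 - 11)**2 = -118505*(-37/3)**2/29358 = -118505/29358*1369/9 = -162233345/264222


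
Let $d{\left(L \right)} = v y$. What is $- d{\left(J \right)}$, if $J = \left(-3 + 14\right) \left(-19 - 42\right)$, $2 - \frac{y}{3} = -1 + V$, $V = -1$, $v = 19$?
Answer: $-228$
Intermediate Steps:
$y = 12$ ($y = 6 - 3 \left(-1 - 1\right) = 6 - -6 = 6 + 6 = 12$)
$J = -671$ ($J = 11 \left(-61\right) = -671$)
$d{\left(L \right)} = 228$ ($d{\left(L \right)} = 19 \cdot 12 = 228$)
$- d{\left(J \right)} = \left(-1\right) 228 = -228$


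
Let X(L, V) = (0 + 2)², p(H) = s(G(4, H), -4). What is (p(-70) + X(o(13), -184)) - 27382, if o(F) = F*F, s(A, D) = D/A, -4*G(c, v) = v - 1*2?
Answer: -246404/9 ≈ -27378.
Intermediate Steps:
G(c, v) = ½ - v/4 (G(c, v) = -(v - 1*2)/4 = -(v - 2)/4 = -(-2 + v)/4 = ½ - v/4)
o(F) = F²
p(H) = -4/(½ - H/4)
X(L, V) = 4 (X(L, V) = 2² = 4)
(p(-70) + X(o(13), -184)) - 27382 = (16/(-2 - 70) + 4) - 27382 = (16/(-72) + 4) - 27382 = (16*(-1/72) + 4) - 27382 = (-2/9 + 4) - 27382 = 34/9 - 27382 = -246404/9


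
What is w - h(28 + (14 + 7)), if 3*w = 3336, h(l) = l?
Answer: 1063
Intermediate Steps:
w = 1112 (w = (⅓)*3336 = 1112)
w - h(28 + (14 + 7)) = 1112 - (28 + (14 + 7)) = 1112 - (28 + 21) = 1112 - 1*49 = 1112 - 49 = 1063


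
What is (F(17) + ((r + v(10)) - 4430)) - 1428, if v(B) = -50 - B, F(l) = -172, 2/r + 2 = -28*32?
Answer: -2734411/449 ≈ -6090.0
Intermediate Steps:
r = -1/449 (r = 2/(-2 - 28*32) = 2/(-2 - 896) = 2/(-898) = 2*(-1/898) = -1/449 ≈ -0.0022272)
(F(17) + ((r + v(10)) - 4430)) - 1428 = (-172 + ((-1/449 + (-50 - 1*10)) - 4430)) - 1428 = (-172 + ((-1/449 + (-50 - 10)) - 4430)) - 1428 = (-172 + ((-1/449 - 60) - 4430)) - 1428 = (-172 + (-26941/449 - 4430)) - 1428 = (-172 - 2016011/449) - 1428 = -2093239/449 - 1428 = -2734411/449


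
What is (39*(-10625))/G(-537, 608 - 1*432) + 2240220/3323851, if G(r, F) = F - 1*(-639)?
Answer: -275098995765/541787713 ≈ -507.76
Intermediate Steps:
G(r, F) = 639 + F (G(r, F) = F + 639 = 639 + F)
(39*(-10625))/G(-537, 608 - 1*432) + 2240220/3323851 = (39*(-10625))/(639 + (608 - 1*432)) + 2240220/3323851 = -414375/(639 + (608 - 432)) + 2240220*(1/3323851) = -414375/(639 + 176) + 2240220/3323851 = -414375/815 + 2240220/3323851 = -414375*1/815 + 2240220/3323851 = -82875/163 + 2240220/3323851 = -275098995765/541787713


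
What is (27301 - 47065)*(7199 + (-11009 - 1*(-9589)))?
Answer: -114216156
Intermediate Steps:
(27301 - 47065)*(7199 + (-11009 - 1*(-9589))) = -19764*(7199 + (-11009 + 9589)) = -19764*(7199 - 1420) = -19764*5779 = -114216156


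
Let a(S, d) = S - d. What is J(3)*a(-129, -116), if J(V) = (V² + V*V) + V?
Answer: -273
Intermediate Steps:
J(V) = V + 2*V² (J(V) = (V² + V²) + V = 2*V² + V = V + 2*V²)
J(3)*a(-129, -116) = (3*(1 + 2*3))*(-129 - 1*(-116)) = (3*(1 + 6))*(-129 + 116) = (3*7)*(-13) = 21*(-13) = -273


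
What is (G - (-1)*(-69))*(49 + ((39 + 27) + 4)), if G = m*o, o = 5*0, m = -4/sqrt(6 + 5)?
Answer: -8211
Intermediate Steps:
m = -4*sqrt(11)/11 ≈ -1.2060
o = 0
G = 0 (G = -4*sqrt(11)/11*0 = 0)
(G - (-1)*(-69))*(49 + ((39 + 27) + 4)) = (0 - (-1)*(-69))*(49 + ((39 + 27) + 4)) = (0 - 1*69)*(49 + (66 + 4)) = (0 - 69)*(49 + 70) = -69*119 = -8211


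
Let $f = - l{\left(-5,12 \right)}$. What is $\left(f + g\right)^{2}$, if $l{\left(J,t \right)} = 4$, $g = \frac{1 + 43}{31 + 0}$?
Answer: $\frac{6400}{961} \approx 6.6597$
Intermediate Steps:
$g = \frac{44}{31} \approx 1.4194$
$f = -4$ ($f = \left(-1\right) 4 = -4$)
$\left(f + g\right)^{2} = \left(-4 + \frac{44}{31}\right)^{2} = \left(- \frac{80}{31}\right)^{2} = \frac{6400}{961}$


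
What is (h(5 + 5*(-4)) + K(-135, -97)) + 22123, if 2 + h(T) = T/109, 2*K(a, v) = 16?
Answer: 2412046/109 ≈ 22129.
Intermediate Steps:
K(a, v) = 8 (K(a, v) = (½)*16 = 8)
h(T) = -2 + T/109
(h(5 + 5*(-4)) + K(-135, -97)) + 22123 = ((-2 + (5 + 5*(-4))/109) + 8) + 22123 = ((-2 + (5 - 20)/109) + 8) + 22123 = ((-2 + (1/109)*(-15)) + 8) + 22123 = ((-2 - 15/109) + 8) + 22123 = (-233/109 + 8) + 22123 = 639/109 + 22123 = 2412046/109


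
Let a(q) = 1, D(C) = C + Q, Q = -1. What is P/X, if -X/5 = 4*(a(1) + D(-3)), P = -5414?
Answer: -2707/30 ≈ -90.233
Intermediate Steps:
D(C) = -1 + C (D(C) = C - 1 = -1 + C)
X = 60 (X = -20*(1 + (-1 - 3)) = -20*(1 - 4) = -20*(-3) = -5*(-12) = 60)
P/X = -5414/60 = -5414*1/60 = -2707/30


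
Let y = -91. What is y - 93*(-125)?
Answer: 11534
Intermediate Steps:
y - 93*(-125) = -91 - 93*(-125) = -91 + 11625 = 11534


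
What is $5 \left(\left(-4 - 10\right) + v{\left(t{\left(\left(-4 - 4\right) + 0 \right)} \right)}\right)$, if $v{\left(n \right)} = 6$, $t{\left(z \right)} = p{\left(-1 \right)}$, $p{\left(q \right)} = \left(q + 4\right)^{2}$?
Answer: $-40$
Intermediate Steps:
$p{\left(q \right)} = \left(4 + q\right)^{2}$
$t{\left(z \right)} = 9$ ($t{\left(z \right)} = \left(4 - 1\right)^{2} = 3^{2} = 9$)
$5 \left(\left(-4 - 10\right) + v{\left(t{\left(\left(-4 - 4\right) + 0 \right)} \right)}\right) = 5 \left(\left(-4 - 10\right) + 6\right) = 5 \left(-14 + 6\right) = 5 \left(-8\right) = -40$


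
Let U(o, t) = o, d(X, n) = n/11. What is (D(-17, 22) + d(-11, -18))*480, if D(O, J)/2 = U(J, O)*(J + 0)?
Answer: 5102400/11 ≈ 4.6385e+5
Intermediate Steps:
d(X, n) = n/11 (d(X, n) = n*(1/11) = n/11)
D(O, J) = 2*J² (D(O, J) = 2*(J*(J + 0)) = 2*(J*J) = 2*J²)
(D(-17, 22) + d(-11, -18))*480 = (2*22² + (1/11)*(-18))*480 = (2*484 - 18/11)*480 = (968 - 18/11)*480 = (10630/11)*480 = 5102400/11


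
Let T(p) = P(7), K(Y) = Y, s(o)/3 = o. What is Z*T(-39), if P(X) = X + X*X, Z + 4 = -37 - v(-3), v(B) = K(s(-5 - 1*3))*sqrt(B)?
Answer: -2296 + 1344*I*sqrt(3) ≈ -2296.0 + 2327.9*I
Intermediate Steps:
s(o) = 3*o
v(B) = -24*sqrt(B) (v(B) = (3*(-5 - 1*3))*sqrt(B) = (3*(-5 - 3))*sqrt(B) = (3*(-8))*sqrt(B) = -24*sqrt(B))
Z = -41 + 24*I*sqrt(3) (Z = -4 + (-37 - (-24)*sqrt(-3)) = -4 + (-37 - (-24)*I*sqrt(3)) = -4 + (-37 + 24*I*sqrt(3)) = -41 + 24*I*sqrt(3) ≈ -41.0 + 41.569*I)
P(X) = X + X**2
T(p) = 56 (T(p) = 7*(1 + 7) = 7*8 = 56)
Z*T(-39) = (-41 + 24*I*sqrt(3))*56 = -2296 + 1344*I*sqrt(3)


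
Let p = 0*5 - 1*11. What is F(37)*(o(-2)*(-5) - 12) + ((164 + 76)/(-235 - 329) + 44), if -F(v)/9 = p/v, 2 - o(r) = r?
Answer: -73120/1739 ≈ -42.047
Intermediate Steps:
o(r) = 2 - r
p = -11 (p = 0 - 11 = -11)
F(v) = 99/v (F(v) = -(-99)/v = 99/v)
F(37)*(o(-2)*(-5) - 12) + ((164 + 76)/(-235 - 329) + 44) = (99/37)*((2 - 1*(-2))*(-5) - 12) + ((164 + 76)/(-235 - 329) + 44) = (99*(1/37))*((2 + 2)*(-5) - 12) + (240/(-564) + 44) = 99*(4*(-5) - 12)/37 + (240*(-1/564) + 44) = 99*(-20 - 12)/37 + (-20/47 + 44) = (99/37)*(-32) + 2048/47 = -3168/37 + 2048/47 = -73120/1739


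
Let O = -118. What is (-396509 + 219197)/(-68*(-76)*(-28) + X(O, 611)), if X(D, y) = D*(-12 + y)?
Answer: 88656/107693 ≈ 0.82323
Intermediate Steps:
(-396509 + 219197)/(-68*(-76)*(-28) + X(O, 611)) = (-396509 + 219197)/(-68*(-76)*(-28) - 118*(-12 + 611)) = -177312/(5168*(-28) - 118*599) = -177312/(-144704 - 70682) = -177312/(-215386) = -177312*(-1/215386) = 88656/107693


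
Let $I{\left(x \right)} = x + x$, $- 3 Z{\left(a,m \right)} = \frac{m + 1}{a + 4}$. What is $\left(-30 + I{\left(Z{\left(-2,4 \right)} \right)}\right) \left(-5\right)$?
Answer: $\frac{475}{3} \approx 158.33$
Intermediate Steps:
$Z{\left(a,m \right)} = - \frac{1 + m}{3 \left(4 + a\right)}$ ($Z{\left(a,m \right)} = - \frac{\left(m + 1\right) \frac{1}{a + 4}}{3} = - \frac{\left(1 + m\right) \frac{1}{4 + a}}{3} = - \frac{\frac{1}{4 + a} \left(1 + m\right)}{3} = - \frac{1 + m}{3 \left(4 + a\right)}$)
$I{\left(x \right)} = 2 x$
$\left(-30 + I{\left(Z{\left(-2,4 \right)} \right)}\right) \left(-5\right) = \left(-30 + 2 \frac{-1 - 4}{3 \left(4 - 2\right)}\right) \left(-5\right) = \left(-30 + 2 \frac{-1 - 4}{3 \cdot 2}\right) \left(-5\right) = \left(-30 + 2 \cdot \frac{1}{3} \cdot \frac{1}{2} \left(-5\right)\right) \left(-5\right) = \left(-30 + 2 \left(- \frac{5}{6}\right)\right) \left(-5\right) = \left(-30 - \frac{5}{3}\right) \left(-5\right) = \left(- \frac{95}{3}\right) \left(-5\right) = \frac{475}{3}$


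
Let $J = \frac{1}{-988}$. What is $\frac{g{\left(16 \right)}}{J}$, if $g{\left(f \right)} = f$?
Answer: $-15808$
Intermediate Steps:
$J = - \frac{1}{988} \approx -0.0010121$
$\frac{g{\left(16 \right)}}{J} = \frac{16}{- \frac{1}{988}} = 16 \left(-988\right) = -15808$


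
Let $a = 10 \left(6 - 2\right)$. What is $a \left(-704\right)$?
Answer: $-28160$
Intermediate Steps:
$a = 40$ ($a = 10 \cdot 4 = 40$)
$a \left(-704\right) = 40 \left(-704\right) = -28160$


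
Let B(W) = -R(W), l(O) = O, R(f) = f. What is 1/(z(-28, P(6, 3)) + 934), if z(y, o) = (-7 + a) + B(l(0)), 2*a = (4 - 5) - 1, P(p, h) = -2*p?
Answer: 1/926 ≈ 0.0010799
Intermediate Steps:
a = -1 (a = ((4 - 5) - 1)/2 = (-1 - 1)/2 = (½)*(-2) = -1)
B(W) = -W
z(y, o) = -8 (z(y, o) = (-7 - 1) - 1*0 = -8 + 0 = -8)
1/(z(-28, P(6, 3)) + 934) = 1/(-8 + 934) = 1/926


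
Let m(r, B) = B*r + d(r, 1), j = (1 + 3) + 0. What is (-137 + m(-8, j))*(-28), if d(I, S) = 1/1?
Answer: 4704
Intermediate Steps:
j = 4 (j = 4 + 0 = 4)
d(I, S) = 1
m(r, B) = 1 + B*r (m(r, B) = B*r + 1 = 1 + B*r)
(-137 + m(-8, j))*(-28) = (-137 + (1 + 4*(-8)))*(-28) = (-137 + (1 - 32))*(-28) = (-137 - 31)*(-28) = -168*(-28) = 4704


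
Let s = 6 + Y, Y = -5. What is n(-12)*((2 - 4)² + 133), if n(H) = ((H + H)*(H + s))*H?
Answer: -434016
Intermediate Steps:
s = 1 (s = 6 - 5 = 1)
n(H) = 2*H²*(1 + H) (n(H) = ((H + H)*(H + 1))*H = ((2*H)*(1 + H))*H = (2*H*(1 + H))*H = 2*H²*(1 + H))
n(-12)*((2 - 4)² + 133) = (2*(-12)²*(1 - 12))*((2 - 4)² + 133) = (2*144*(-11))*((-2)² + 133) = -3168*(4 + 133) = -3168*137 = -434016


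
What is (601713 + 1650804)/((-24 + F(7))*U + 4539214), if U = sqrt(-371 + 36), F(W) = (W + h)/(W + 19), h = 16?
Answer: 2303955976769096/4642872535917477 + 11732610214*I*sqrt(335)/4642872535917477 ≈ 0.49623 + 4.6252e-5*I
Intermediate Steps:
F(W) = (16 + W)/(19 + W) (F(W) = (W + 16)/(W + 19) = (16 + W)/(19 + W))
U = I*sqrt(335) (U = sqrt(-335) = I*sqrt(335) ≈ 18.303*I)
(601713 + 1650804)/((-24 + F(7))*U + 4539214) = (601713 + 1650804)/((-24 + (16 + 7)/(19 + 7))*(I*sqrt(335)) + 4539214) = 2252517/((-24 + 23/26)*(I*sqrt(335)) + 4539214) = 2252517/(-601*I*sqrt(335)/26 + 4539214) = 2252517/(4539214 - 601*I*sqrt(335)/26)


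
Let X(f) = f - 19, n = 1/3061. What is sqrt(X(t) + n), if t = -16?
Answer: I*sqrt(327937174)/3061 ≈ 5.9161*I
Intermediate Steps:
n = 1/3061 ≈ 0.00032669
X(f) = -19 + f
sqrt(X(t) + n) = sqrt((-19 - 16) + 1/3061) = sqrt(-35 + 1/3061) = sqrt(-107134/3061) = I*sqrt(327937174)/3061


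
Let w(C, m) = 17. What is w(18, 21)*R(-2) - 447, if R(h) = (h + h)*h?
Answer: -311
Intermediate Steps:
R(h) = 2*h² (R(h) = (2*h)*h = 2*h²)
w(18, 21)*R(-2) - 447 = 17*(2*(-2)²) - 447 = 17*(2*4) - 447 = 17*8 - 447 = 136 - 447 = -311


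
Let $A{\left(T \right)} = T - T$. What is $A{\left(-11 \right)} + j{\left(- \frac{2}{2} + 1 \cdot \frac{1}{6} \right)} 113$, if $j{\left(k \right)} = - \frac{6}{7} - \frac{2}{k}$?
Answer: $\frac{6102}{35} \approx 174.34$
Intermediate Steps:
$j{\left(k \right)} = - \frac{6}{7} - \frac{2}{k}$ ($j{\left(k \right)} = \left(-6\right) \frac{1}{7} - \frac{2}{k} = - \frac{6}{7} - \frac{2}{k}$)
$A{\left(T \right)} = 0$
$A{\left(-11 \right)} + j{\left(- \frac{2}{2} + 1 \cdot \frac{1}{6} \right)} 113 = 0 + \left(- \frac{6}{7} - \frac{2}{- \frac{2}{2} + 1 \cdot \frac{1}{6}}\right) 113 = 0 + \left(- \frac{6}{7} - \frac{2}{\left(-2\right) \frac{1}{2} + 1 \cdot \frac{1}{6}}\right) 113 = 0 + \left(- \frac{6}{7} - \frac{2}{-1 + \frac{1}{6}}\right) 113 = 0 + \left(- \frac{6}{7} - \frac{2}{- \frac{5}{6}}\right) 113 = 0 + \left(- \frac{6}{7} - - \frac{12}{5}\right) 113 = 0 + \left(- \frac{6}{7} + \frac{12}{5}\right) 113 = 0 + \frac{54}{35} \cdot 113 = 0 + \frac{6102}{35} = \frac{6102}{35}$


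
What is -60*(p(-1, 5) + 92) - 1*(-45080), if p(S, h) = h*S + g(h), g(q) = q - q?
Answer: 39860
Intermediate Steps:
g(q) = 0
p(S, h) = S*h (p(S, h) = h*S + 0 = S*h + 0 = S*h)
-60*(p(-1, 5) + 92) - 1*(-45080) = -60*(-1*5 + 92) - 1*(-45080) = -60*(-5 + 92) + 45080 = -60*87 + 45080 = -5220 + 45080 = 39860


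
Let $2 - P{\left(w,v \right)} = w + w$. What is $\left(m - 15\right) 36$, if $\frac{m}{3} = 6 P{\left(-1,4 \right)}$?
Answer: $2052$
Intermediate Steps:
$P{\left(w,v \right)} = 2 - 2 w$ ($P{\left(w,v \right)} = 2 - \left(w + w\right) = 2 - 2 w$)
$m = 72$ ($m = 3 \cdot 6 \left(2 - -2\right) = 3 \cdot 6 \left(2 + 2\right) = 3 \cdot 6 \cdot 4 = 3 \cdot 24 = 72$)
$\left(m - 15\right) 36 = \left(72 - 15\right) 36 = 57 \cdot 36 = 2052$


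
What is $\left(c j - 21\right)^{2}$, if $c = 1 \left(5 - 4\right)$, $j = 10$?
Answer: $121$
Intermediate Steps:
$c = 1$ ($c = 1 \cdot 1 = 1$)
$\left(c j - 21\right)^{2} = \left(1 \cdot 10 - 21\right)^{2} = \left(10 - 21\right)^{2} = \left(-11\right)^{2} = 121$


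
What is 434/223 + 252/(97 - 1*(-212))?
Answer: 63434/22969 ≈ 2.7617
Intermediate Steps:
434/223 + 252/(97 - 1*(-212)) = 434*(1/223) + 252/(97 + 212) = 434/223 + 252/309 = 434/223 + 252*(1/309) = 434/223 + 84/103 = 63434/22969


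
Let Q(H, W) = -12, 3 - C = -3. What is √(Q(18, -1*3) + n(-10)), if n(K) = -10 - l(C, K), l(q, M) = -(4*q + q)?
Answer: 2*√2 ≈ 2.8284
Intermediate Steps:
C = 6 (C = 3 - 1*(-3) = 3 + 3 = 6)
l(q, M) = -5*q
n(K) = 20 (n(K) = -10 - (-5)*6 = -10 - 1*(-30) = -10 + 30 = 20)
√(Q(18, -1*3) + n(-10)) = √(-12 + 20) = √8 = 2*√2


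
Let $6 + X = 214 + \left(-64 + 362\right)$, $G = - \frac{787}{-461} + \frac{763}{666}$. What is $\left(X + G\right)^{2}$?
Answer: $\frac{24408138171943681}{94264964676} \approx 2.5893 \cdot 10^{5}$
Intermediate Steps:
$G = \frac{875885}{307026}$ ($G = \left(-787\right) \left(- \frac{1}{461}\right) + 763 \cdot \frac{1}{666} = \frac{787}{461} + \frac{763}{666} = \frac{875885}{307026} \approx 2.8528$)
$X = 506$ ($X = -6 + \left(214 + \left(-64 + 362\right)\right) = -6 + \left(214 + 298\right) = -6 + 512 = 506$)
$\left(X + G\right)^{2} = \left(506 + \frac{875885}{307026}\right)^{2} = \left(\frac{156231041}{307026}\right)^{2} = \frac{24408138171943681}{94264964676}$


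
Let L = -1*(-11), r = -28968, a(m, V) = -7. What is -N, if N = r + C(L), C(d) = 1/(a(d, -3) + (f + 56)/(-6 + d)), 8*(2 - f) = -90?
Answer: 3968596/137 ≈ 28968.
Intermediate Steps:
f = 53/4 (f = 2 - ⅛*(-90) = 2 + 45/4 = 53/4 ≈ 13.250)
L = 11
C(d) = 1/(-7 + 277/(4*(-6 + d))) (C(d) = 1/(-7 + (53/4 + 56)/(-6 + d)) = 1/(-7 + 277/(4*(-6 + d))))
N = -3968596/137 (N = -28968 + 4*(-6 + 11)/(445 - 28*11) = -28968 + 4*5/(445 - 308) = -28968 + 4*5/137 = -28968 + 4*(1/137)*5 = -28968 + 20/137 = -3968596/137 ≈ -28968.)
-N = -1*(-3968596/137) = 3968596/137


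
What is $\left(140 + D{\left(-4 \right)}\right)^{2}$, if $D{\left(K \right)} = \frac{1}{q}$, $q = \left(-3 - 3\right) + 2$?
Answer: $\frac{312481}{16} \approx 19530.0$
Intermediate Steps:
$q = -4$ ($q = -6 + 2 = -4$)
$D{\left(K \right)} = - \frac{1}{4}$ ($D{\left(K \right)} = \frac{1}{-4} = - \frac{1}{4}$)
$\left(140 + D{\left(-4 \right)}\right)^{2} = \left(140 - \frac{1}{4}\right)^{2} = \left(\frac{559}{4}\right)^{2} = \frac{312481}{16}$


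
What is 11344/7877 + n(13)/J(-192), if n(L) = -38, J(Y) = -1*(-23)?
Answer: -38414/181171 ≈ -0.21203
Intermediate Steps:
J(Y) = 23
11344/7877 + n(13)/J(-192) = 11344/7877 - 38/23 = -38414/181171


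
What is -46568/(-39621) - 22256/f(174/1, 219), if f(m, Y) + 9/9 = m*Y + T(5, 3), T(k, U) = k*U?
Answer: 111670898/188794065 ≈ 0.59150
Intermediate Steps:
T(k, U) = U*k
f(m, Y) = 14 + Y*m (f(m, Y) = -1 + (m*Y + 3*5) = -1 + (Y*m + 15) = -1 + (15 + Y*m) = 14 + Y*m)
-46568/(-39621) - 22256/f(174/1, 219) = -46568/(-39621) - 22256/(14 + 219*(174/1)) = -46568*(-1/39621) - 22256/(14 + 219*(174*1)) = 46568/39621 - 22256/(14 + 219*174) = 46568/39621 - 22256/(14 + 38106) = 46568/39621 - 22256/38120 = 46568/39621 - 22256*1/38120 = 46568/39621 - 2782/4765 = 111670898/188794065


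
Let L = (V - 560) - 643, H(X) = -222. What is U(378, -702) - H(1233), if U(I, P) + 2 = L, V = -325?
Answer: -1308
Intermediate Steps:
L = -1528 (L = (-325 - 560) - 643 = -885 - 643 = -1528)
U(I, P) = -1530 (U(I, P) = -2 - 1528 = -1530)
U(378, -702) - H(1233) = -1530 - 1*(-222) = -1530 + 222 = -1308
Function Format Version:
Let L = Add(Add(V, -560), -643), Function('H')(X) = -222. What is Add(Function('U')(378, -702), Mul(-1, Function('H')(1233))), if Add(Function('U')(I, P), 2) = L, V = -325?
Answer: -1308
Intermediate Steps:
L = -1528 (L = Add(Add(-325, -560), -643) = Add(-885, -643) = -1528)
Function('U')(I, P) = -1530 (Function('U')(I, P) = Add(-2, -1528) = -1530)
Add(Function('U')(378, -702), Mul(-1, Function('H')(1233))) = Add(-1530, Mul(-1, -222)) = Add(-1530, 222) = -1308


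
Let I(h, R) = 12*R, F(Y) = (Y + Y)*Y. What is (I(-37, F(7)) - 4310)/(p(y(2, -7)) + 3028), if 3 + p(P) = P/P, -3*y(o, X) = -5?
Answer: -1567/1513 ≈ -1.0357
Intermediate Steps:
y(o, X) = 5/3 (y(o, X) = -⅓*(-5) = 5/3)
F(Y) = 2*Y² (F(Y) = (2*Y)*Y = 2*Y²)
p(P) = -2 (p(P) = -3 + P/P = -3 + 1 = -2)
(I(-37, F(7)) - 4310)/(p(y(2, -7)) + 3028) = (12*(2*7²) - 4310)/(-2 + 3028) = (12*(2*49) - 4310)/3026 = (12*98 - 4310)*(1/3026) = (1176 - 4310)*(1/3026) = -3134*1/3026 = -1567/1513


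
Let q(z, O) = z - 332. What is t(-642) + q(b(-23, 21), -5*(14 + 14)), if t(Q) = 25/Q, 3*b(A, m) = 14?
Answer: -210173/642 ≈ -327.37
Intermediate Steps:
b(A, m) = 14/3 (b(A, m) = (⅓)*14 = 14/3)
q(z, O) = -332 + z
t(-642) + q(b(-23, 21), -5*(14 + 14)) = 25/(-642) + (-332 + 14/3) = 25*(-1/642) - 982/3 = -25/642 - 982/3 = -210173/642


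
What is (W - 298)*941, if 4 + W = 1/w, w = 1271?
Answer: -361194381/1271 ≈ -2.8418e+5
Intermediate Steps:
W = -5083/1271 (W = -4 + 1/1271 = -5083/1271 ≈ -3.9992)
(W - 298)*941 = (-5083/1271 - 298)*941 = -383841/1271*941 = -361194381/1271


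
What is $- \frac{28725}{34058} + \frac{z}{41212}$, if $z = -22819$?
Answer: $- \frac{980492101}{701799148} \approx -1.3971$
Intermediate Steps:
$- \frac{28725}{34058} + \frac{z}{41212} = - \frac{28725}{34058} - \frac{22819}{41212} = - \frac{980492101}{701799148}$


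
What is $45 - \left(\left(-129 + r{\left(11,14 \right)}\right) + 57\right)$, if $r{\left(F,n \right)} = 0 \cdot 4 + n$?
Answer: $103$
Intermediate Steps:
$r{\left(F,n \right)} = n$ ($r{\left(F,n \right)} = 0 + n = n$)
$45 - \left(\left(-129 + r{\left(11,14 \right)}\right) + 57\right) = 45 - \left(\left(-129 + 14\right) + 57\right) = 45 - \left(-115 + 57\right) = 45 - -58 = 45 + 58 = 103$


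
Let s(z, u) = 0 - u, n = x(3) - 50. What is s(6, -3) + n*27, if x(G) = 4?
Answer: -1239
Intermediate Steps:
n = -46 (n = 4 - 50 = -46)
s(z, u) = -u
s(6, -3) + n*27 = -1*(-3) - 46*27 = 3 - 1242 = -1239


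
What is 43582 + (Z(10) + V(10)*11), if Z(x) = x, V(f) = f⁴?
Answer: 153592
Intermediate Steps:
43582 + (Z(10) + V(10)*11) = 43582 + (10 + 10⁴*11) = 43582 + (10 + 10000*11) = 43582 + (10 + 110000) = 43582 + 110010 = 153592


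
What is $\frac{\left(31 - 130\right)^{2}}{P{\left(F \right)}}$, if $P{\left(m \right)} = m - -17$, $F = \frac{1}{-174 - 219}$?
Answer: $\frac{3851793}{6680} \approx 576.62$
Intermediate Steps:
$F = - \frac{1}{393}$ ($F = \frac{1}{-393} = - \frac{1}{393} \approx -0.0025445$)
$P{\left(m \right)} = 17 + m$ ($P{\left(m \right)} = m + 17 = 17 + m$)
$\frac{\left(31 - 130\right)^{2}}{P{\left(F \right)}} = \frac{\left(31 - 130\right)^{2}}{17 - \frac{1}{393}} = \frac{\left(-99\right)^{2}}{\frac{6680}{393}} = 9801 \cdot \frac{393}{6680} = \frac{3851793}{6680}$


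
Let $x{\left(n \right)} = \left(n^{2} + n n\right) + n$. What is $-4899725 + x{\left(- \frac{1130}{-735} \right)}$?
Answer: $- \frac{105878022151}{21609} \approx -4.8997 \cdot 10^{6}$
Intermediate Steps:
$x{\left(n \right)} = n + 2 n^{2}$ ($x{\left(n \right)} = \left(n^{2} + n^{2}\right) + n = 2 n^{2} + n = n + 2 n^{2}$)
$-4899725 + x{\left(- \frac{1130}{-735} \right)} = -4899725 + - \frac{1130}{-735} \left(1 + 2 \left(- \frac{1130}{-735}\right)\right) = -4899725 + \left(-1130\right) \left(- \frac{1}{735}\right) \left(1 + 2 \left(\left(-1130\right) \left(- \frac{1}{735}\right)\right)\right) = -4899725 + \frac{226 \left(1 + 2 \cdot \frac{226}{147}\right)}{147} = -4899725 + \frac{226 \left(1 + \frac{452}{147}\right)}{147} = -4899725 + \frac{226}{147} \cdot \frac{599}{147} = -4899725 + \frac{135374}{21609} = - \frac{105878022151}{21609}$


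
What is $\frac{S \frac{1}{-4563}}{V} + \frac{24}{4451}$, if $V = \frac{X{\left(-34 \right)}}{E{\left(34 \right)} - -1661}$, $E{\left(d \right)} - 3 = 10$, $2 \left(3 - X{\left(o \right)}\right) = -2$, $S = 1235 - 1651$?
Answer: $\frac{2208008}{57863} \approx 38.159$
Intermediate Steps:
$S = -416$
$X{\left(o \right)} = 4$ ($X{\left(o \right)} = 3 - -1 = 3 + 1 = 4$)
$E{\left(d \right)} = 13$ ($E{\left(d \right)} = 3 + 10 = 13$)
$V = \frac{2}{837}$ ($V = \frac{4}{13 - -1661} = \frac{4}{13 + 1661} = \frac{4}{1674} = 4 \cdot \frac{1}{1674} = \frac{2}{837} \approx 0.0023895$)
$\frac{S \frac{1}{-4563}}{V} + \frac{24}{4451} = \frac{\left(-416\right) \frac{1}{-4563}}{\frac{2}{837}} + \frac{24}{4451} = \left(-416\right) \left(- \frac{1}{4563}\right) \frac{837}{2} + 24 \cdot \frac{1}{4451} = \frac{32}{351} \cdot \frac{837}{2} + \frac{24}{4451} = \frac{496}{13} + \frac{24}{4451} = \frac{2208008}{57863}$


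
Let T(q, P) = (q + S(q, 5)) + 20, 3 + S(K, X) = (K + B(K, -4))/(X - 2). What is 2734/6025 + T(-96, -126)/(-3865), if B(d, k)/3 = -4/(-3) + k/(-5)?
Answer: 6733699/13971975 ≈ 0.48194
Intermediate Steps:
B(d, k) = 4 - 3*k/5 (B(d, k) = 3*(-4/(-3) + k/(-5)) = 3*(-4*(-1/3) + k*(-1/5)) = 3*(4/3 - k/5) = 4 - 3*k/5)
S(K, X) = -3 + (32/5 + K)/(-2 + X) (S(K, X) = -3 + (K + (4 - 3/5*(-4)))/(X - 2) = -3 + (K + (4 + 12/5))/(-2 + X) = -3 + (K + 32/5)/(-2 + X) = -3 + (32/5 + K)/(-2 + X))
T(q, P) = 287/15 + 4*q/3 (T(q, P) = (q + (62/5 + q - 3*5)/(-2 + 5)) + 20 = (q + (62/5 + q - 15)/3) + 20 = (q + (-13/5 + q)/3) + 20 = (q + (-13/15 + q/3)) + 20 = (-13/15 + 4*q/3) + 20 = 287/15 + 4*q/3)
2734/6025 + T(-96, -126)/(-3865) = 2734/6025 + (287/15 + (4/3)*(-96))/(-3865) = 2734*(1/6025) + (287/15 - 128)*(-1/3865) = 2734/6025 - 1633/15*(-1/3865) = 2734/6025 + 1633/57975 = 6733699/13971975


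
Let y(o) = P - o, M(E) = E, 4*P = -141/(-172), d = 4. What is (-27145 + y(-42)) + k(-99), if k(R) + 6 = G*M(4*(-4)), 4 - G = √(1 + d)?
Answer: -18694883/688 + 16*√5 ≈ -27137.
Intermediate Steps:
P = 141/688 (P = (-141/(-172))/4 = (-141*(-1/172))/4 = (¼)*(141/172) = 141/688 ≈ 0.20494)
G = 4 - √5 (G = 4 - √(1 + 4) = 4 - √5 ≈ 1.7639)
k(R) = -70 + 16*√5 (k(R) = -6 + (4 - √5)*(4*(-4)) = -6 + (4 - √5)*(-16) = -6 + (-64 + 16*√5) = -70 + 16*√5)
y(o) = 141/688 - o
(-27145 + y(-42)) + k(-99) = (-27145 + (141/688 - 1*(-42))) + (-70 + 16*√5) = (-27145 + (141/688 + 42)) + (-70 + 16*√5) = (-27145 + 29037/688) + (-70 + 16*√5) = -18646723/688 + (-70 + 16*√5) = -18694883/688 + 16*√5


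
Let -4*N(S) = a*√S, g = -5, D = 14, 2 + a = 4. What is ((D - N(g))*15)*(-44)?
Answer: -9240 - 330*I*√5 ≈ -9240.0 - 737.9*I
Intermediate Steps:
a = 2 (a = -2 + 4 = 2)
N(S) = -√S/2
((D - N(g))*15)*(-44) = ((14 - (-1)*√(-5)/2)*15)*(-44) = ((14 - (-1)*I*√5/2)*15)*(-44) = ((14 + I*√5/2)*15)*(-44) = (210 + 15*I*√5/2)*(-44) = -9240 - 330*I*√5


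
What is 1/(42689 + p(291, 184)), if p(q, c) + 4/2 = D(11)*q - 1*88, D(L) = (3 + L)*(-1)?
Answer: 1/38525 ≈ 2.5957e-5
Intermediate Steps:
D(L) = -3 - L
p(q, c) = -90 - 14*q (p(q, c) = -2 + ((-3 - 1*11)*q - 1*88) = -2 + ((-3 - 11)*q - 88) = -2 + (-14*q - 88) = -2 + (-88 - 14*q) = -90 - 14*q)
1/(42689 + p(291, 184)) = 1/(42689 + (-90 - 14*291)) = 1/(42689 + (-90 - 4074)) = 1/(42689 - 4164) = 1/38525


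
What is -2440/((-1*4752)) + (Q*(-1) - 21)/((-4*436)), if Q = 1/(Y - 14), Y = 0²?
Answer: 3810461/7251552 ≈ 0.52547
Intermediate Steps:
Y = 0
Q = -1/14 (Q = 1/(0 - 14) = 1/(-14) = -1/14 ≈ -0.071429)
-2440/((-1*4752)) + (Q*(-1) - 21)/((-4*436)) = -2440/((-1*4752)) + (-1/14*(-1) - 21)/((-4*436)) = -2440/(-4752) + (1/14 - 21)/(-1744) = -2440*(-1/4752) - 293/14*(-1/1744) = 305/594 + 293/24416 = 3810461/7251552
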